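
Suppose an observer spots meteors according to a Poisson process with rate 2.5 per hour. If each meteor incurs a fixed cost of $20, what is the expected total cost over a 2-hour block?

E[N] = 2.5 × 2 = 5 (a 2-hour block = 2 hours); E[cost] = 5 × $20 = $100.

$100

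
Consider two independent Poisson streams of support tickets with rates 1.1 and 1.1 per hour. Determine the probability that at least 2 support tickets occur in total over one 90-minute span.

Independent Poisson processes superpose: combined rate λ = 1.1 + 1.1 = 2.2 per hour.
Over the interval, μ = 2.2 × 1.5 = 3.3 (a 90-minute span = 1.5 hours).
P(N ≥ 2) = 1 − P(N ≤ 1) ≈ 0.8414.

0.8414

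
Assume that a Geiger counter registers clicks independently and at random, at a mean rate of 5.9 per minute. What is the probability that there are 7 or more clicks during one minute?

With mean μ = 5.9 per minute,
P(N ≥ 7) = 1 − P(N ≤ 6) = 1 − Σ_{j=0}^{6} e^(−μ) μ^j/j! ≈ 0.3776.

0.3776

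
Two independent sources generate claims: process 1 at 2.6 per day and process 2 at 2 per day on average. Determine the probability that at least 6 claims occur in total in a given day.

0.3142

Independent Poisson processes superpose: combined rate λ = 2.6 + 2 = 4.6 per day.
So μ = 4.6.
P(N ≥ 6) = 1 − P(N ≤ 5) ≈ 0.3142.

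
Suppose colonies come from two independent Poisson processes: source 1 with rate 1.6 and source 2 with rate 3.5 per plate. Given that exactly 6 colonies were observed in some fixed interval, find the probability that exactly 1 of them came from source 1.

0.2865

Given the total, each event is independently from source 1 with probability p = λ_1/(λ_1+λ_2) = 1.6/5.1 ≈ 0.3137.
So K ~ Binomial(6, 1.6/5.1): P(K = 1) = C(6,1) · (1.6/5.1)^1 · (3.5/5.1)^5 ≈ 0.2865.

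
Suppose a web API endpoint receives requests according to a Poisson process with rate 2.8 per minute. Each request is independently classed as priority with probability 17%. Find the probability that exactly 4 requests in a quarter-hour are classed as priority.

0.0858

Thinning: the requests that are classed as priority themselves form a Poisson process with rate 0.17 × 2.8 = 0.476 per minute.
Over the interval, μ = 0.476 × 15 = 7.14 (a quarter-hour = 15 minutes).
P(N = 4) = e^(−7.14) · 7.14^4/4! ≈ 0.0858.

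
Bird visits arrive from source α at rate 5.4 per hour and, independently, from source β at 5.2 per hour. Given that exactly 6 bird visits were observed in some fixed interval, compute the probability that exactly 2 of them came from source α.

Given the total, each event is independently from source α with probability p = λ_α/(λ_α+λ_β) = 5.4/10.6 ≈ 0.5094.
So K ~ Binomial(6, 5.4/10.6): P(K = 2) = C(6,2) · (5.4/10.6)^2 · (5.2/10.6)^4 ≈ 0.2255.

0.2255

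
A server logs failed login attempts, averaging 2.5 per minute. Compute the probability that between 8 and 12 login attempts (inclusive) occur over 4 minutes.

0.5713

Over the interval, μ = 2.5 × 4 = 10 (4 minutes).
P(8 ≤ N ≤ 12) = Σ_{j=8}^{12} e^(−10) · 10^j/j! ≈ 0.5713.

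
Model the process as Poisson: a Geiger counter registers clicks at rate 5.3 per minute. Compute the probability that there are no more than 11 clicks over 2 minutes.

0.6269

Over the interval, μ = 5.3 × 2 = 10.6 (2 minutes).
P(N ≤ 11) = Σ_{j=0}^{11} e^(−μ) μ^j/j! ≈ 0.6269.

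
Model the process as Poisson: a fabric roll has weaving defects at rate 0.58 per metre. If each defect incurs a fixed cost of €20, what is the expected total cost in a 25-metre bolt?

E[N] = 0.58 × 25 = 14.5 (a 25-metre bolt = 25 metres); E[cost] = 14.5 × €20 = €290.

€290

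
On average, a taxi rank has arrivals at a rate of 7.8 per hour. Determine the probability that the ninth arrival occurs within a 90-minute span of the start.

Over the interval, μ = 7.8 × 1.5 = 11.7 (a 90-minute span = 1.5 hours).
The ninth arrival falls in the interval iff at least 9 events occur there: P(S_9 ≤ t) = P(N ≥ 9) = 1 − P(N ≤ 8) ≈ 0.8243.

0.8243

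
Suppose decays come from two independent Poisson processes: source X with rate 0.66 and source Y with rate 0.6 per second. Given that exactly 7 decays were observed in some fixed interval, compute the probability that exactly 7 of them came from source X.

Given the total, each event is independently from source X with probability p = λ_X/(λ_X+λ_Y) = 0.66/1.26 ≈ 0.5238.
So K ~ Binomial(7, 0.66/1.26): P(K = 7) = C(7,7) · (0.66/1.26)^7 · (0.6/1.26)^0 ≈ 0.0108.

0.0108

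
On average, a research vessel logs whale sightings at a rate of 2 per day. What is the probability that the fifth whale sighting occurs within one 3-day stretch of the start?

0.7149

Over the interval, μ = 2 × 3 = 6 (a 3-day stretch = 3 days).
The fifth arrival falls in the interval iff at least 5 events occur there: P(S_5 ≤ t) = P(N ≥ 5) = 1 − P(N ≤ 4) ≈ 0.7149.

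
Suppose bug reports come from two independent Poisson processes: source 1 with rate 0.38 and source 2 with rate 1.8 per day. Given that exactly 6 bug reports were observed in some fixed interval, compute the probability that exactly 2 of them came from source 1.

Given the total, each event is independently from source 1 with probability p = λ_1/(λ_1+λ_2) = 0.38/2.18 ≈ 0.1743.
So K ~ Binomial(6, 0.38/2.18): P(K = 2) = C(6,2) · (0.38/2.18)^2 · (1.8/2.18)^4 ≈ 0.2118.

0.2118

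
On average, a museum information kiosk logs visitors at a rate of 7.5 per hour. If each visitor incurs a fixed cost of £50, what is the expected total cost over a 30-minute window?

E[N] = 7.5 × 0.5 = 3.75 (a 30-minute window = 0.5 hours); E[cost] = 3.75 × £50 = £187.5.

£187.5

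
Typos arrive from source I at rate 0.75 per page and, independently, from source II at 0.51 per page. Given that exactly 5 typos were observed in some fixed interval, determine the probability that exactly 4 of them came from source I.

0.2541

Given the total, each event is independently from source I with probability p = λ_I/(λ_I+λ_II) = 0.75/1.26 ≈ 0.5952.
So K ~ Binomial(5, 0.75/1.26): P(K = 4) = C(5,4) · (0.75/1.26)^4 · (0.51/1.26)^1 ≈ 0.2541.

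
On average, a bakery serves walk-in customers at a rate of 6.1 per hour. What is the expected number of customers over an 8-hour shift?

E[N] = λt = 6.1 × 8 = 48.8 (an 8-hour shift = 8 hours).

48.8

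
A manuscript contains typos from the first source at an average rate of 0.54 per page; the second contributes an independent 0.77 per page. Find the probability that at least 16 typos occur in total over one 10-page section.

Independent Poisson processes superpose: combined rate λ = 0.54 + 0.77 = 1.31 per page.
Over the interval, μ = 1.31 × 10 = 13.1 (a 10-page section = 10 pages).
P(N ≥ 16) = 1 − P(N ≤ 15) ≈ 0.2453.

0.2453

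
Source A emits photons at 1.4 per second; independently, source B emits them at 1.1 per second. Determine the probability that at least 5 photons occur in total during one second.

Independent Poisson processes superpose: combined rate λ = 1.4 + 1.1 = 2.5 per second.
So μ = 2.5.
P(N ≥ 5) = 1 − P(N ≤ 4) ≈ 0.1088.

0.1088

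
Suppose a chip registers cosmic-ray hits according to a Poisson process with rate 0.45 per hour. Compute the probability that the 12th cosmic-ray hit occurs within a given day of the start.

0.3969

Over the interval, μ = 0.45 × 24 = 10.8 (a day = 24 hours).
The 12th arrival falls in the interval iff at least 12 events occur there: P(S_12 ≤ t) = P(N ≥ 12) = 1 − P(N ≤ 11) ≈ 0.3969.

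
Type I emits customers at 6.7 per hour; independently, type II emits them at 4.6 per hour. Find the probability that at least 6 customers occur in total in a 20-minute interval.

0.1795

Independent Poisson processes superpose: combined rate λ = 6.7 + 4.6 = 11.3 per hour.
Over the interval, μ = 11.3 × 1/3 ≈ 3.76667 (a 20-minute interval = 1/3 hours).
P(N ≥ 6) = 1 − P(N ≤ 5) ≈ 0.1795.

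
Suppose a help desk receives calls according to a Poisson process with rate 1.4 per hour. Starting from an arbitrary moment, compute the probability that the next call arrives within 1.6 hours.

Inter-arrival times are exponential with rate λ = 1.4 per hour.
P(T ≤ 1.6) = 1 − e^(−λt) = 1 − e^(−1.4 × 1.6) = 1 − e^(−2.24) ≈ 0.8935.

0.8935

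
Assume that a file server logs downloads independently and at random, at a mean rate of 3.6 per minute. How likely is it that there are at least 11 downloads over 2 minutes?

Over the interval, μ = 3.6 × 2 = 7.2 (2 minutes).
P(N ≥ 11) = 1 − P(N ≤ 10) = 1 − Σ_{j=0}^{10} e^(−μ) μ^j/j! ≈ 0.1133.

0.1133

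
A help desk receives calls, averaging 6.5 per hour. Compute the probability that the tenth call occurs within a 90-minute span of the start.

Over the interval, μ = 6.5 × 1.5 = 9.75 (a 90-minute span = 1.5 hours).
The tenth arrival falls in the interval iff at least 10 events occur there: P(S_10 ≤ t) = P(N ≥ 10) = 1 − P(N ≤ 9) ≈ 0.5104.

0.5104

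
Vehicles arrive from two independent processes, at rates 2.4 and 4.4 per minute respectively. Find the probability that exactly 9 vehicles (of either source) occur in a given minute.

Independent Poisson processes superpose: combined rate λ = 2.4 + 4.4 = 6.8 per minute.
So μ = 6.8.
P(N = 9) = e^(−6.8) · 6.8^9/9! ≈ 0.0954.

0.0954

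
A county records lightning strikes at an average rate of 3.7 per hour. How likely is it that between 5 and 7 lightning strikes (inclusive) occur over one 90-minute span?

0.4535

Over the interval, μ = 3.7 × 1.5 = 5.55 (a 90-minute span = 1.5 hours).
P(5 ≤ N ≤ 7) = Σ_{j=5}^{7} e^(−5.55) · 5.55^j/j! ≈ 0.4535.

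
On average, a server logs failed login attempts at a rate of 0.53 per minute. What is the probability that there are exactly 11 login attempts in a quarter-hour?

Over the interval, μ = 0.53 × 15 = 7.95 (a quarter-hour = 15 minutes).
P(N = 11) = e^(−μ) μ^11/11! = e^(−7.95) · 7.95^11/39916800 ≈ 0.0708.

0.0708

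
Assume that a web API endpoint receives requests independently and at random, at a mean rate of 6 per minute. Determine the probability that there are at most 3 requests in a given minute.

0.1512

With mean μ = 6 per minute,
P(N ≤ 3) = Σ_{j=0}^{3} e^(−μ) μ^j/j! ≈ 0.1512.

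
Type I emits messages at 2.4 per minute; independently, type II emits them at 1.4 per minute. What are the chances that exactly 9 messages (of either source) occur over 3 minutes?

Independent Poisson processes superpose: combined rate λ = 2.4 + 1.4 = 3.8 per minute.
Over the interval, μ = 3.8 × 3 = 11.4 (3 minutes).
P(N = 9) = e^(−11.4) · 11.4^9/9! ≈ 0.1003.

0.1003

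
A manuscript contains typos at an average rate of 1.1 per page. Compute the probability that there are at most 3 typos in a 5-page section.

0.2017

Over the interval, μ = 1.1 × 5 = 5.5 (a 5-page section = 5 pages).
P(N ≤ 3) = Σ_{j=0}^{3} e^(−μ) μ^j/j! ≈ 0.2017.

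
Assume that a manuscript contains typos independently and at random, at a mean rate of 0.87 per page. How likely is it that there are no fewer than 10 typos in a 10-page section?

0.3731

Over the interval, μ = 0.87 × 10 = 8.7 (a 10-page section = 10 pages).
P(N ≥ 10) = 1 − P(N ≤ 9) = 1 − Σ_{j=0}^{9} e^(−μ) μ^j/j! ≈ 0.3731.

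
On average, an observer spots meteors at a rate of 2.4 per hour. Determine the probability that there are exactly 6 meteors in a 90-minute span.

Over the interval, μ = 2.4 × 1.5 = 3.6 (a 90-minute span = 1.5 hours).
P(N = 6) = e^(−μ) μ^6/6! = e^(−3.6) · 3.6^6/720 ≈ 0.0826.

0.0826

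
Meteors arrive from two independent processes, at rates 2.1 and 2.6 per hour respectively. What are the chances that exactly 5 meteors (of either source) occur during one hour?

0.1738

Independent Poisson processes superpose: combined rate λ = 2.1 + 2.6 = 4.7 per hour.
So μ = 4.7.
P(N = 5) = e^(−4.7) · 4.7^5/5! ≈ 0.1738.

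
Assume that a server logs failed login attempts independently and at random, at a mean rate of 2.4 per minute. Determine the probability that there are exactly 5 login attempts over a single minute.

0.0602

With mean μ = 2.4 per minute,
P(N = 5) = e^(−μ) μ^5/5! = e^(−2.4) · 2.4^5/120 ≈ 0.0602.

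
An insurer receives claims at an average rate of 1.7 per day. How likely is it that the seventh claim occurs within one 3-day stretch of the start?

0.2526

Over the interval, μ = 1.7 × 3 = 5.1 (a 3-day stretch = 3 days).
The seventh arrival falls in the interval iff at least 7 events occur there: P(S_7 ≤ t) = P(N ≥ 7) = 1 − P(N ≤ 6) ≈ 0.2526.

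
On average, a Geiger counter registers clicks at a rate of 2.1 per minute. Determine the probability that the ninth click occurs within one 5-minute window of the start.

Over the interval, μ = 2.1 × 5 = 10.5 (a 5-minute window = 5 minutes).
The ninth arrival falls in the interval iff at least 9 events occur there: P(S_9 ≤ t) = P(N ≥ 9) = 1 − P(N ≤ 8) ≈ 0.7206.

0.7206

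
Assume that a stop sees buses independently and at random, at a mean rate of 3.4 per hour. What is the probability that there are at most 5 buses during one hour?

With mean μ = 3.4 per hour,
P(N ≤ 5) = Σ_{j=0}^{5} e^(−μ) μ^j/j! ≈ 0.8705.

0.8705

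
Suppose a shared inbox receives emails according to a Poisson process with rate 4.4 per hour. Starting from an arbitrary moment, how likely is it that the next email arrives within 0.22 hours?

0.6202

Inter-arrival times are exponential with rate λ = 4.4 per hour.
P(T ≤ 0.22) = 1 − e^(−λt) = 1 − e^(−4.4 × 0.22) = 1 − e^(−0.968) ≈ 0.6202.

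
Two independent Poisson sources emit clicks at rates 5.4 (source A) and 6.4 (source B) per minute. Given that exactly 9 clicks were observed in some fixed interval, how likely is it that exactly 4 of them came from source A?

Given the total, each event is independently from source A with probability p = λ_A/(λ_A+λ_B) = 5.4/11.8 ≈ 0.4576.
So K ~ Binomial(9, 5.4/11.8): P(K = 4) = C(9,4) · (5.4/11.8)^4 · (6.4/11.8)^5 ≈ 0.2594.

0.2594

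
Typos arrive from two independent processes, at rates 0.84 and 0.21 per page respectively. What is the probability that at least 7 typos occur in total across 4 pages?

Independent Poisson processes superpose: combined rate λ = 0.84 + 0.21 = 1.05 per page.
Over the interval, μ = 1.05 × 4 = 4.2 (4 pages).
P(N ≥ 7) = 1 − P(N ≤ 6) ≈ 0.1325.

0.1325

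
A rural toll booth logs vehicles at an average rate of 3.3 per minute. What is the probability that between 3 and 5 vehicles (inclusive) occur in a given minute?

0.5235

With mean μ = 3.3 per minute,
P(3 ≤ N ≤ 5) = Σ_{j=3}^{5} e^(−3.3) · 3.3^j/j! ≈ 0.5235.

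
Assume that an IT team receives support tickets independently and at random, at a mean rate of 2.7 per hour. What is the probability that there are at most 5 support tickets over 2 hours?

0.5461

Over the interval, μ = 2.7 × 2 = 5.4 (2 hours).
P(N ≤ 5) = Σ_{j=0}^{5} e^(−μ) μ^j/j! ≈ 0.5461.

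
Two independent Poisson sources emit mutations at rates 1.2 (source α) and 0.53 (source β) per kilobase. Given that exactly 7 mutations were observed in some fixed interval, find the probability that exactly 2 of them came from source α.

0.0273

Given the total, each event is independently from source α with probability p = λ_α/(λ_α+λ_β) = 1.2/1.73 ≈ 0.6936.
So K ~ Binomial(7, 1.2/1.73): P(K = 2) = C(7,2) · (1.2/1.73)^2 · (0.53/1.73)^5 ≈ 0.0273.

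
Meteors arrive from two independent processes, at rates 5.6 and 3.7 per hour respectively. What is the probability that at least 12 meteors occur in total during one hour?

Independent Poisson processes superpose: combined rate λ = 5.6 + 3.7 = 9.3 per hour.
So μ = 9.3.
P(N ≥ 12) = 1 − P(N ≤ 11) ≈ 0.2270.

0.2270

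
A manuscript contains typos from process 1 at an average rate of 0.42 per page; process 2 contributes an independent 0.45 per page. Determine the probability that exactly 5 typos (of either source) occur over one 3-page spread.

Independent Poisson processes superpose: combined rate λ = 0.42 + 0.45 = 0.87 per page.
Over the interval, μ = 0.87 × 3 = 2.61 (a 3-page spread = 3 pages).
P(N = 5) = e^(−2.61) · 2.61^5/5! ≈ 0.0742.

0.0742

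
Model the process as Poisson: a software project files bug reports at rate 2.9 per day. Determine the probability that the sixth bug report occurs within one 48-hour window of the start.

Over the interval, μ = 2.9 × 2 = 5.8 (a 48-hour window = 2 days).
The sixth arrival falls in the interval iff at least 6 events occur there: P(S_6 ≤ t) = P(N ≥ 6) = 1 − P(N ≤ 5) ≈ 0.5217.

0.5217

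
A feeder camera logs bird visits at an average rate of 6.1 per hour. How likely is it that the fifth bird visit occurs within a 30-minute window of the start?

Over the interval, μ = 6.1 × 0.5 = 3.05 (a 30-minute window = 0.5 hours).
The fifth arrival falls in the interval iff at least 5 events occur there: P(S_5 ≤ t) = P(N ≥ 5) = 1 − P(N ≤ 4) ≈ 0.1932.

0.1932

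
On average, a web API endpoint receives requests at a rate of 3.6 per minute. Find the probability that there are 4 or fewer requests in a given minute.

With mean μ = 3.6 per minute,
P(N ≤ 4) = Σ_{j=0}^{4} e^(−μ) μ^j/j! ≈ 0.7064.

0.7064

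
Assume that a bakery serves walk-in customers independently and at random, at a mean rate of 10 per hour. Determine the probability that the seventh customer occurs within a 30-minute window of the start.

Over the interval, μ = 10 × 0.5 = 5 (a 30-minute window = 0.5 hours).
The seventh arrival falls in the interval iff at least 7 events occur there: P(S_7 ≤ t) = P(N ≥ 7) = 1 − P(N ≤ 6) ≈ 0.2378.

0.2378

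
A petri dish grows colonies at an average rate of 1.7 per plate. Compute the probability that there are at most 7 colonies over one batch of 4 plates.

0.6285

Over the interval, μ = 1.7 × 4 = 6.8 (a batch of 4 plates = 4 plates).
P(N ≤ 7) = Σ_{j=0}^{7} e^(−μ) μ^j/j! ≈ 0.6285.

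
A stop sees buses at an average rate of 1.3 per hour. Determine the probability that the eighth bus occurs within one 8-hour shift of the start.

Over the interval, μ = 1.3 × 8 = 10.4 (an 8-hour shift = 8 hours).
The eighth arrival falls in the interval iff at least 8 events occur there: P(S_8 ≤ t) = P(N ≥ 8) = 1 − P(N ≤ 7) ≈ 0.8137.

0.8137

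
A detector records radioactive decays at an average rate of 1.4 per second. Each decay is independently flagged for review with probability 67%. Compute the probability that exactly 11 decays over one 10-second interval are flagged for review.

0.1046

Thinning: the decays that are flagged for review themselves form a Poisson process with rate 0.67 × 1.4 = 0.938 per second.
Over the interval, μ = 0.938 × 10 = 9.38 (a 10-second interval = 10 seconds).
P(N = 11) = e^(−9.38) · 9.38^11/11! ≈ 0.1046.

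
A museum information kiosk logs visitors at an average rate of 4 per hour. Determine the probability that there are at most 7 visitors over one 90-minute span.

Over the interval, μ = 4 × 1.5 = 6 (a 90-minute span = 1.5 hours).
P(N ≤ 7) = Σ_{j=0}^{7} e^(−μ) μ^j/j! ≈ 0.7440.

0.7440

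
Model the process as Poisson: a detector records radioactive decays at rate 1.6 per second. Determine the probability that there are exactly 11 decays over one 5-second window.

Over the interval, μ = 1.6 × 5 = 8 (a 5-second window = 5 seconds).
P(N = 11) = e^(−μ) μ^11/11! = e^(−8) · 8^11/39916800 ≈ 0.0722.

0.0722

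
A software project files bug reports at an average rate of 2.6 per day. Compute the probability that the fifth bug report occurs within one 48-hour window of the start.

0.5939

Over the interval, μ = 2.6 × 2 = 5.2 (a 48-hour window = 2 days).
The fifth arrival falls in the interval iff at least 5 events occur there: P(S_5 ≤ t) = P(N ≥ 5) = 1 − P(N ≤ 4) ≈ 0.5939.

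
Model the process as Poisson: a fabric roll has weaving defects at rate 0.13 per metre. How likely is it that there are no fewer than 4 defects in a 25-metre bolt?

0.4086

Over the interval, μ = 0.13 × 25 = 3.25 (a 25-metre bolt = 25 metres).
P(N ≥ 4) = 1 − P(N ≤ 3) = 1 − Σ_{j=0}^{3} e^(−μ) μ^j/j! ≈ 0.4086.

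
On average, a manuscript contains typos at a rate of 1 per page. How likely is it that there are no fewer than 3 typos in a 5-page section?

0.8753

Over the interval, μ = 1 × 5 = 5 (a 5-page section = 5 pages).
P(N ≥ 3) = 1 − P(N ≤ 2) = 1 − Σ_{j=0}^{2} e^(−μ) μ^j/j! ≈ 0.8753.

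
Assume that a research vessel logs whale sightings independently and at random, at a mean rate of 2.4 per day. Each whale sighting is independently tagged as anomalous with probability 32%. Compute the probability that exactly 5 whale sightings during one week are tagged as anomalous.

Thinning: the whale sightings that are tagged as anomalous themselves form a Poisson process with rate 0.32 × 2.4 = 0.768 per day.
Over the interval, μ = 0.768 × 7 = 5.376 (a week = 7 days).
P(N = 5) = e^(−5.376) · 5.376^5/5! ≈ 0.1731.

0.1731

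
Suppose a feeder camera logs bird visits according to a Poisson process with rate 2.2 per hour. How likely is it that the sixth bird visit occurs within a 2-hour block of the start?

0.2801

Over the interval, μ = 2.2 × 2 = 4.4 (a 2-hour block = 2 hours).
The sixth arrival falls in the interval iff at least 6 events occur there: P(S_6 ≤ t) = P(N ≥ 6) = 1 − P(N ≤ 5) ≈ 0.2801.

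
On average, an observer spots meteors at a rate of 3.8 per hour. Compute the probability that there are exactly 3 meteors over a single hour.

With mean μ = 3.8 per hour,
P(N = 3) = e^(−μ) μ^3/3! = e^(−3.8) · 3.8^3/6 ≈ 0.2046.

0.2046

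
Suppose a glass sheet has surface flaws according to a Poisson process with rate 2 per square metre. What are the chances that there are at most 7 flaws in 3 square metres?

0.7440

Over the interval, μ = 2 × 3 = 6 (3 square metres).
P(N ≤ 7) = Σ_{j=0}^{7} e^(−μ) μ^j/j! ≈ 0.7440.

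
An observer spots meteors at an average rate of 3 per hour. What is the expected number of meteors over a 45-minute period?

2.25

E[N] = λt = 3 × 0.75 = 2.25 (a 45-minute period = 0.75 hours).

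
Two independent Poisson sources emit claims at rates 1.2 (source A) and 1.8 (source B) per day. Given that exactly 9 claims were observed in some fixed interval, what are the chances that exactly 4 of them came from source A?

0.2508

Given the total, each event is independently from source A with probability p = λ_A/(λ_A+λ_B) = 1.2/3 = 0.4000.
So K ~ Binomial(9, 1.2/3): P(K = 4) = C(9,4) · (1.2/3)^4 · (1.8/3)^5 ≈ 0.2508.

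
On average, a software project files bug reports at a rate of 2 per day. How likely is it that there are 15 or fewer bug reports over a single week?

Over the interval, μ = 2 × 7 = 14 (a week = 7 days).
P(N ≤ 15) = Σ_{j=0}^{15} e^(−μ) μ^j/j! ≈ 0.6694.

0.6694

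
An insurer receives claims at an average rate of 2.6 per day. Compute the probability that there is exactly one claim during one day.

0.1931

With mean μ = 2.6 per day,
P(N = 1) = e^(−μ) μ^1/1! = e^(−2.6) · 2.6^1/1 ≈ 0.1931.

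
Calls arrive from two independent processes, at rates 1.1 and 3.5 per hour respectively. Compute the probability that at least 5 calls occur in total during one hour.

0.4868

Independent Poisson processes superpose: combined rate λ = 1.1 + 3.5 = 4.6 per hour.
So μ = 4.6.
P(N ≥ 5) = 1 − P(N ≤ 4) ≈ 0.4868.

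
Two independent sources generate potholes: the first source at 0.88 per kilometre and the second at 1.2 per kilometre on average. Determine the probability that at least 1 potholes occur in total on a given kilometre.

0.8751

Independent Poisson processes superpose: combined rate λ = 0.88 + 1.2 = 2.08 per kilometre.
So μ = 2.08.
P(N ≥ 1) = 1 − P(N ≤ 0) ≈ 0.8751.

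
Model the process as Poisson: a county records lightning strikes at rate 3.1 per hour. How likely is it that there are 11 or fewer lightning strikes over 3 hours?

0.7730

Over the interval, μ = 3.1 × 3 = 9.3 (3 hours).
P(N ≤ 11) = Σ_{j=0}^{11} e^(−μ) μ^j/j! ≈ 0.7730.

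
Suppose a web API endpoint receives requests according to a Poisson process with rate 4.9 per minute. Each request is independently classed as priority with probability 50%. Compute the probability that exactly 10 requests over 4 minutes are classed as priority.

Thinning: the requests that are classed as priority themselves form a Poisson process with rate 0.5 × 4.9 = 2.45 per minute.
Over the interval, μ = 2.45 × 4 = 9.8 (4 minutes).
P(N = 10) = e^(−9.8) · 9.8^10/10! ≈ 0.1249.

0.1249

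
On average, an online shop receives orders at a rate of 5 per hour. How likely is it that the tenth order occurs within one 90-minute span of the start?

Over the interval, μ = 5 × 1.5 = 7.5 (a 90-minute span = 1.5 hours).
The tenth arrival falls in the interval iff at least 10 events occur there: P(S_10 ≤ t) = P(N ≥ 10) = 1 − P(N ≤ 9) ≈ 0.2236.

0.2236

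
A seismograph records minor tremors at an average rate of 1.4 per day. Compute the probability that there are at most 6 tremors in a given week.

Over the interval, μ = 1.4 × 7 = 9.8 (a week = 7 days).
P(N ≤ 6) = Σ_{j=0}^{6} e^(−μ) μ^j/j! ≈ 0.1433.

0.1433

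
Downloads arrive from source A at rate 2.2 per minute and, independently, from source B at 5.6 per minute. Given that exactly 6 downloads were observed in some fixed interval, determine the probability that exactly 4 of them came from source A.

0.0489

Given the total, each event is independently from source A with probability p = λ_A/(λ_A+λ_B) = 2.2/7.8 ≈ 0.2821.
So K ~ Binomial(6, 2.2/7.8): P(K = 4) = C(6,4) · (2.2/7.8)^4 · (5.6/7.8)^2 ≈ 0.0489.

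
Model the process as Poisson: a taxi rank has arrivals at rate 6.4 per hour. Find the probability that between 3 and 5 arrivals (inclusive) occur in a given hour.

With mean μ = 6.4 per hour,
P(3 ≤ N ≤ 5) = Σ_{j=3}^{5} e^(−6.4) · 6.4^j/j! ≈ 0.3374.

0.3374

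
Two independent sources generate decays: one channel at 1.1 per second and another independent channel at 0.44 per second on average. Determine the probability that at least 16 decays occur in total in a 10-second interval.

0.4728

Independent Poisson processes superpose: combined rate λ = 1.1 + 0.44 = 1.54 per second.
Over the interval, μ = 1.54 × 10 = 15.4 (a 10-second interval = 10 seconds).
P(N ≥ 16) = 1 − P(N ≤ 15) ≈ 0.4728.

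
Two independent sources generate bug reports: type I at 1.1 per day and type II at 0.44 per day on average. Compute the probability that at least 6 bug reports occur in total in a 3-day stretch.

0.3177

Independent Poisson processes superpose: combined rate λ = 1.1 + 0.44 = 1.54 per day.
Over the interval, μ = 1.54 × 3 = 4.62 (a 3-day stretch = 3 days).
P(N ≥ 6) = 1 − P(N ≤ 5) ≈ 0.3177.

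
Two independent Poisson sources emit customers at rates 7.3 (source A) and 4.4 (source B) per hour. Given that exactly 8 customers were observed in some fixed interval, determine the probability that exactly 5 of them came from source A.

Given the total, each event is independently from source A with probability p = λ_A/(λ_A+λ_B) = 7.3/11.7 ≈ 0.6239.
So K ~ Binomial(8, 7.3/11.7): P(K = 5) = C(8,5) · (7.3/11.7)^5 · (4.4/11.7)^3 ≈ 0.2816.

0.2816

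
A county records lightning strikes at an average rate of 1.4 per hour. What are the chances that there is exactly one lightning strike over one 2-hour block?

Over the interval, μ = 1.4 × 2 = 2.8 (a 2-hour block = 2 hours).
P(N = 1) = e^(−μ) μ^1/1! = e^(−2.8) · 2.8^1/1 ≈ 0.1703.

0.1703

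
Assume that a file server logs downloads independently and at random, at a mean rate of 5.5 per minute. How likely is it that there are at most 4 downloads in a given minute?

0.3575

With mean μ = 5.5 per minute,
P(N ≤ 4) = Σ_{j=0}^{4} e^(−μ) μ^j/j! ≈ 0.3575.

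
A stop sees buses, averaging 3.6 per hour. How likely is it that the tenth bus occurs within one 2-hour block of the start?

Over the interval, μ = 3.6 × 2 = 7.2 (a 2-hour block = 2 hours).
The tenth arrival falls in the interval iff at least 10 events occur there: P(S_10 ≤ t) = P(N ≥ 10) = 1 − P(N ≤ 9) ≈ 0.1904.

0.1904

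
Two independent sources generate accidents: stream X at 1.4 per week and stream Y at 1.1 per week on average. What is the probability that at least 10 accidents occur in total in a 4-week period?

0.5421

Independent Poisson processes superpose: combined rate λ = 1.4 + 1.1 = 2.5 per week.
Over the interval, μ = 2.5 × 4 = 10 (a 4-week period = 4 weeks).
P(N ≥ 10) = 1 − P(N ≤ 9) ≈ 0.5421.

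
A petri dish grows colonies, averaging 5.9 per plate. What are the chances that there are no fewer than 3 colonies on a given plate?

0.9334

With mean μ = 5.9 per plate,
P(N ≥ 3) = 1 − P(N ≤ 2) = 1 − Σ_{j=0}^{2} e^(−μ) μ^j/j! ≈ 0.9334.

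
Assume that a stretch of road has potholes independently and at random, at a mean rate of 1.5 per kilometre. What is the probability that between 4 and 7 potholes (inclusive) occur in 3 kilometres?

Over the interval, μ = 1.5 × 3 = 4.5 (3 kilometres).
P(4 ≤ N ≤ 7) = Σ_{j=4}^{7} e^(−4.5) · 4.5^j/j! ≈ 0.5711.

0.5711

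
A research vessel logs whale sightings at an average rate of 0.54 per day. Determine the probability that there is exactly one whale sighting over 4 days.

0.2491

Over the interval, μ = 0.54 × 4 = 2.16 (4 days).
P(N = 1) = e^(−μ) μ^1/1! = e^(−2.16) · 2.16^1/1 ≈ 0.2491.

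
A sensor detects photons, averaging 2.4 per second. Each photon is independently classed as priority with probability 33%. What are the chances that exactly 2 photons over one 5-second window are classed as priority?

0.1495

Thinning: the photons that are classed as priority themselves form a Poisson process with rate 0.33 × 2.4 = 0.792 per second.
Over the interval, μ = 0.792 × 5 = 3.96 (a 5-second window = 5 seconds).
P(N = 2) = e^(−3.96) · 3.96^2/2! ≈ 0.1495.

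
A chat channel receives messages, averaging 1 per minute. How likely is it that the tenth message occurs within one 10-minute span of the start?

0.5421

Over the interval, μ = 1 × 10 = 10 (a 10-minute span = 10 minutes).
The tenth arrival falls in the interval iff at least 10 events occur there: P(S_10 ≤ t) = P(N ≥ 10) = 1 − P(N ≤ 9) ≈ 0.5421.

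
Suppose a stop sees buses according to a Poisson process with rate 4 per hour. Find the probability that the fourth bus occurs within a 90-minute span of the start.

0.8488

Over the interval, μ = 4 × 1.5 = 6 (a 90-minute span = 1.5 hours).
The fourth arrival falls in the interval iff at least 4 events occur there: P(S_4 ≤ t) = P(N ≥ 4) = 1 − P(N ≤ 3) ≈ 0.8488.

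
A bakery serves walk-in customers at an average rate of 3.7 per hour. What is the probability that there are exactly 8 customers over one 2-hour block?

Over the interval, μ = 3.7 × 2 = 7.4 (a 2-hour block = 2 hours).
P(N = 8) = e^(−μ) μ^8/8! = e^(−7.4) · 7.4^8/40320 ≈ 0.1363.

0.1363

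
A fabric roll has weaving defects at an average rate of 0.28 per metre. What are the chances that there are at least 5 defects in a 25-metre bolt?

0.8270

Over the interval, μ = 0.28 × 25 = 7 (a 25-metre bolt = 25 metres).
P(N ≥ 5) = 1 − P(N ≤ 4) = 1 − Σ_{j=0}^{4} e^(−μ) μ^j/j! ≈ 0.8270.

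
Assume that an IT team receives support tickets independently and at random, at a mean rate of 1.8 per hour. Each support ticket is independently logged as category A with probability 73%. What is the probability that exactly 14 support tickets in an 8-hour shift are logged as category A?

0.0628

Thinning: the support tickets that are logged as category A themselves form a Poisson process with rate 0.73 × 1.8 = 1.314 per hour.
Over the interval, μ = 1.314 × 8 = 10.512 (an 8-hour shift = 8 hours).
P(N = 14) = e^(−10.512) · 10.512^14/14! ≈ 0.0628.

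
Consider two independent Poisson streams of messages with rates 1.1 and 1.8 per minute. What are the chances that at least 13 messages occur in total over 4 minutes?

Independent Poisson processes superpose: combined rate λ = 1.1 + 1.8 = 2.9 per minute.
Over the interval, μ = 2.9 × 4 = 11.6 (4 minutes).
P(N ≥ 13) = 1 − P(N ≤ 12) ≈ 0.3784.

0.3784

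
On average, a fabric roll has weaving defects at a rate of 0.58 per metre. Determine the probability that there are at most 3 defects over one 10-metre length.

Over the interval, μ = 0.58 × 10 = 5.8 (a 10-metre length = 10 metres).
P(N ≤ 3) = Σ_{j=0}^{3} e^(−μ) μ^j/j! ≈ 0.1700.

0.1700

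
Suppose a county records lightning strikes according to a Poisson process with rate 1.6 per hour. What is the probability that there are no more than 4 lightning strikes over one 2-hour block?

Over the interval, μ = 1.6 × 2 = 3.2 (a 2-hour block = 2 hours).
P(N ≤ 4) = Σ_{j=0}^{4} e^(−μ) μ^j/j! ≈ 0.7806.

0.7806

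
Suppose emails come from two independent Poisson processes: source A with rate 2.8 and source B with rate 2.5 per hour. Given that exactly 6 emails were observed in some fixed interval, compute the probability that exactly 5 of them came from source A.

Given the total, each event is independently from source A with probability p = λ_A/(λ_A+λ_B) = 2.8/5.3 ≈ 0.5283.
So K ~ Binomial(6, 2.8/5.3): P(K = 5) = C(6,5) · (2.8/5.3)^5 · (2.5/5.3)^1 ≈ 0.1165.

0.1165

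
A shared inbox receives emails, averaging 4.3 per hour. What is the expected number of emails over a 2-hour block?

E[N] = λt = 4.3 × 2 = 8.6 (a 2-hour block = 2 hours).

8.6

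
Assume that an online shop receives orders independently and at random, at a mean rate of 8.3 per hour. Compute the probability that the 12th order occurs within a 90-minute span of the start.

0.5888

Over the interval, μ = 8.3 × 1.5 = 12.45 (a 90-minute span = 1.5 hours).
The 12th arrival falls in the interval iff at least 12 events occur there: P(S_12 ≤ t) = P(N ≥ 12) = 1 − P(N ≤ 11) ≈ 0.5888.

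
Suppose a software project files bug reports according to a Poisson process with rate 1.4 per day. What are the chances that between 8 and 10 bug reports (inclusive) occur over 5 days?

Over the interval, μ = 1.4 × 5 = 7 (5 days).
P(8 ≤ N ≤ 10) = Σ_{j=8}^{10} e^(−7) · 7^j/j! ≈ 0.3028.

0.3028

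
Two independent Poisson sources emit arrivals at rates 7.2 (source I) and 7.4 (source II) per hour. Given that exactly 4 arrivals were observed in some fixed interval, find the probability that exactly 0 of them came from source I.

Given the total, each event is independently from source I with probability p = λ_I/(λ_I+λ_II) = 7.2/14.6 ≈ 0.4932.
So K ~ Binomial(4, 7.2/14.6): P(K = 0) = C(4,0) · (7.2/14.6)^0 · (7.4/14.6)^4 ≈ 0.0660.

0.0660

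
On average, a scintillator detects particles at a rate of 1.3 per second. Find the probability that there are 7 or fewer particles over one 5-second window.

0.6728

Over the interval, μ = 1.3 × 5 = 6.5 (a 5-second window = 5 seconds).
P(N ≤ 7) = Σ_{j=0}^{7} e^(−μ) μ^j/j! ≈ 0.6728.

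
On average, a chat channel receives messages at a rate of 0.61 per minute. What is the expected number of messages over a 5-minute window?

3.05

E[N] = λt = 0.61 × 5 = 3.05 (a 5-minute window = 5 minutes).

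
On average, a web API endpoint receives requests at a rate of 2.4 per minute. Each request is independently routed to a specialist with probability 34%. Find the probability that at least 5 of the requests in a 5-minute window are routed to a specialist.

0.3868

Thinning: the requests that are routed to a specialist themselves form a Poisson process with rate 0.34 × 2.4 = 0.816 per minute.
Over the interval, μ = 0.816 × 5 = 4.08 (a 5-minute window = 5 minutes).
P(N ≥ 5) = 1 − P(N ≤ 4) ≈ 0.3868.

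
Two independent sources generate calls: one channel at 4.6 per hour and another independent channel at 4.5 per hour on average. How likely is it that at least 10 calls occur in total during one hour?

0.4258

Independent Poisson processes superpose: combined rate λ = 4.6 + 4.5 = 9.1 per hour.
So μ = 9.1.
P(N ≥ 10) = 1 − P(N ≤ 9) ≈ 0.4258.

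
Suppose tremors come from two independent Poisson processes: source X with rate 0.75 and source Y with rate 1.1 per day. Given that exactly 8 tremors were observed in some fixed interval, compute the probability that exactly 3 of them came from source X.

Given the total, each event is independently from source X with probability p = λ_X/(λ_X+λ_Y) = 0.75/1.85 ≈ 0.4054.
So K ~ Binomial(8, 0.75/1.85): P(K = 3) = C(8,3) · (0.75/1.85)^3 · (1.1/1.85)^5 ≈ 0.2773.

0.2773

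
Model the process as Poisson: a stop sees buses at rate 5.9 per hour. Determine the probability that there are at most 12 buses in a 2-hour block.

0.5988

Over the interval, μ = 5.9 × 2 = 11.8 (a 2-hour block = 2 hours).
P(N ≤ 12) = Σ_{j=0}^{12} e^(−μ) μ^j/j! ≈ 0.5988.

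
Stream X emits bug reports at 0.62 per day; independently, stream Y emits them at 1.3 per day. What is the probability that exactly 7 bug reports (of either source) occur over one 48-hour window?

0.0525

Independent Poisson processes superpose: combined rate λ = 0.62 + 1.3 = 1.92 per day.
Over the interval, μ = 1.92 × 2 = 3.84 (a 48-hour window = 2 days).
P(N = 7) = e^(−3.84) · 3.84^7/7! ≈ 0.0525.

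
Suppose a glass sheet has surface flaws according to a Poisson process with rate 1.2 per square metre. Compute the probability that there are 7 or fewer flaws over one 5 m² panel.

0.7440

Over the interval, μ = 1.2 × 5 = 6 (a 5 m² panel = 5 square metres).
P(N ≤ 7) = Σ_{j=0}^{7} e^(−μ) μ^j/j! ≈ 0.7440.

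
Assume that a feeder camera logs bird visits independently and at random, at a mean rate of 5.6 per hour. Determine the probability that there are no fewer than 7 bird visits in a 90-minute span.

0.7330

Over the interval, μ = 5.6 × 1.5 = 8.4 (a 90-minute span = 1.5 hours).
P(N ≥ 7) = 1 − P(N ≤ 6) = 1 − Σ_{j=0}^{6} e^(−μ) μ^j/j! ≈ 0.7330.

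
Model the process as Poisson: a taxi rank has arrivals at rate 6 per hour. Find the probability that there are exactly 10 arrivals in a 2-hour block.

Over the interval, μ = 6 × 2 = 12 (a 2-hour block = 2 hours).
P(N = 10) = e^(−μ) μ^10/10! = e^(−12) · 12^10/3628800 ≈ 0.1048.

0.1048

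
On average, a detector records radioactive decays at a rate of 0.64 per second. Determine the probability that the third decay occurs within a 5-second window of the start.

0.6201

Over the interval, μ = 0.64 × 5 = 3.2 (a 5-second window = 5 seconds).
The third arrival falls in the interval iff at least 3 events occur there: P(S_3 ≤ t) = P(N ≥ 3) = 1 − P(N ≤ 2) ≈ 0.6201.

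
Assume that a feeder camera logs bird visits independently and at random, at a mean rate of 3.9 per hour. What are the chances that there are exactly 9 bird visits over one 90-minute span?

Over the interval, μ = 3.9 × 1.5 = 5.85 (a 90-minute span = 1.5 hours).
P(N = 9) = e^(−μ) μ^9/9! = e^(−5.85) · 5.85^9/362880 ≈ 0.0637.

0.0637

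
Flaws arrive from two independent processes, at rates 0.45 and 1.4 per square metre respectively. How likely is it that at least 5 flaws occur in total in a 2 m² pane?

0.3128

Independent Poisson processes superpose: combined rate λ = 0.45 + 1.4 = 1.85 per square metre.
Over the interval, μ = 1.85 × 2 = 3.7 (a 2 m² pane = 2 square metres).
P(N ≥ 5) = 1 − P(N ≤ 4) ≈ 0.3128.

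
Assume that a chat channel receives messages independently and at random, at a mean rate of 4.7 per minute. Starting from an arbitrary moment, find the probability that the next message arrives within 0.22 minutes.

0.6444

Inter-arrival times are exponential with rate λ = 4.7 per minute.
P(T ≤ 0.22) = 1 − e^(−λt) = 1 − e^(−4.7 × 0.22) = 1 − e^(−1.034) ≈ 0.6444.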